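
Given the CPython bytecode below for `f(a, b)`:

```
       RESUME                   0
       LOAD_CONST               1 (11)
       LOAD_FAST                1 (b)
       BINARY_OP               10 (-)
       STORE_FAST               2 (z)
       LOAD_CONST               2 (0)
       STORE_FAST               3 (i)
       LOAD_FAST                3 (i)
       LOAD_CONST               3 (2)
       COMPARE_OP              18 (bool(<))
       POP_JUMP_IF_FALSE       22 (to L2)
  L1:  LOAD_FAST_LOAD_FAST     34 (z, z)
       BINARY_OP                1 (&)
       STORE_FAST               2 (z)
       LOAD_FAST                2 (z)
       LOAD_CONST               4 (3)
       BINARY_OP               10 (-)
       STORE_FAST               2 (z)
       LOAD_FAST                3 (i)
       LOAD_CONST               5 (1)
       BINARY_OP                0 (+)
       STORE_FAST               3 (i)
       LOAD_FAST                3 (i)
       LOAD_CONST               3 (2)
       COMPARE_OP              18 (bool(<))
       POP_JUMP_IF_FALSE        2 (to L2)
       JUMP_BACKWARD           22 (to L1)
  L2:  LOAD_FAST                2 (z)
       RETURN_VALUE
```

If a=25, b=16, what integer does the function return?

-11

LOAD_CONST → push 11. Stack: [11]
LOAD_FAST b → push 16. Stack: [11, 16]
BINARY_OP - → 11 - 16 = -5. Stack: [-5]
STORE_FAST z → z=-5. Stack: []
LOAD_CONST → push 0. Stack: [0]
STORE_FAST i → i=0. Stack: []
LOAD_FAST i → push 0. Stack: [0]
LOAD_CONST → push 2. Stack: [0, 2]
COMPARE_OP bool(<) → 0 vs 2 = True. Stack: [True]
POP_JUMP_IF_FALSE → pop True; no jump. Stack: []
LOAD_FAST_LOAD_FAST z,z → push -5,-5. Stack: [-5, -5]
BINARY_OP & → -5 & -5 = -5. Stack: [-5]
STORE_FAST z → z=-5. Stack: []
LOAD_FAST z → push -5. Stack: [-5]
LOAD_CONST → push 3. Stack: [-5, 3]
BINARY_OP - → -5 - 3 = -8. Stack: [-8]
STORE_FAST z → z=-8. Stack: []
LOAD_FAST i → push 0. Stack: [0]
LOAD_CONST → push 1. Stack: [0, 1]
BINARY_OP + → 0 + 1 = 1. Stack: [1]
STORE_FAST i → i=1. Stack: []
LOAD_FAST i → push 1. Stack: [1]
LOAD_CONST → push 2. Stack: [1, 2]
COMPARE_OP bool(<) → 1 vs 2 = True. Stack: [True]
POP_JUMP_IF_FALSE → pop True; no jump. Stack: []
LOAD_FAST_LOAD_FAST z,z → push -8,-8. Stack: [-8, -8]
BINARY_OP & → -8 & -8 = -8. Stack: [-8]
STORE_FAST z → z=-8. Stack: []
LOAD_FAST z → push -8. Stack: [-8]
LOAD_CONST → push 3. Stack: [-8, 3]
BINARY_OP - → -8 - 3 = -11. Stack: [-11]
STORE_FAST z → z=-11. Stack: []
LOAD_FAST i → push 1. Stack: [1]
LOAD_CONST → push 1. Stack: [1, 1]
BINARY_OP + → 1 + 1 = 2. Stack: [2]
STORE_FAST i → i=2. Stack: []
LOAD_FAST i → push 2. Stack: [2]
LOAD_CONST → push 2. Stack: [2, 2]
COMPARE_OP bool(<) → 2 vs 2 = False. Stack: [False]
POP_JUMP_IF_FALSE → pop False; jump. Stack: []
LOAD_FAST z → push -11. Stack: [-11]
RETURN_VALUE → return -11.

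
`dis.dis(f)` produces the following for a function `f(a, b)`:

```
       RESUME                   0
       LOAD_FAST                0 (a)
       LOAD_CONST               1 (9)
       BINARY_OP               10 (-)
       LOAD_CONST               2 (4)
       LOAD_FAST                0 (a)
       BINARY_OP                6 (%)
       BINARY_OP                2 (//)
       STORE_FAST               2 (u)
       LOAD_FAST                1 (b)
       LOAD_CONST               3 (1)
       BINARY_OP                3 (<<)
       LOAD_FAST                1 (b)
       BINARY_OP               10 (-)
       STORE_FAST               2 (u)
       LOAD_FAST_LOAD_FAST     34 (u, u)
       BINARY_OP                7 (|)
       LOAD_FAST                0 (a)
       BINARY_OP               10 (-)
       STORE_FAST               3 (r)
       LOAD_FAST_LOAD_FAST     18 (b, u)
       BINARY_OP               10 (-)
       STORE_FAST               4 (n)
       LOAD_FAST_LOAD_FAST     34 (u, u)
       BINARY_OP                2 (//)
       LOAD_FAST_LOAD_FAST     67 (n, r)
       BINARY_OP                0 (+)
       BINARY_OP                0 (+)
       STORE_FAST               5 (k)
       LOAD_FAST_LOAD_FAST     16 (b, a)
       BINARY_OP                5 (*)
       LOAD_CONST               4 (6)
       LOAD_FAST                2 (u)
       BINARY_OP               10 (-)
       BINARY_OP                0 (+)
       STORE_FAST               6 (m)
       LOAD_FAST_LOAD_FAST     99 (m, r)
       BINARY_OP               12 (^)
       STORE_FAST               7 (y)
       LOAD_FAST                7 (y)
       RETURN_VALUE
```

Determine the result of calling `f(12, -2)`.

LOAD_FAST a → push 12. Stack: [12]
LOAD_CONST → push 9. Stack: [12, 9]
BINARY_OP - → 12 - 9 = 3. Stack: [3]
LOAD_CONST → push 4. Stack: [3, 4]
LOAD_FAST a → push 12. Stack: [3, 4, 12]
BINARY_OP % → 4 % 12 = 4. Stack: [3, 4]
BINARY_OP // → 3 // 4 = 0. Stack: [0]
STORE_FAST u → u=0. Stack: []
LOAD_FAST b → push -2. Stack: [-2]
LOAD_CONST → push 1. Stack: [-2, 1]
BINARY_OP << → -2 << 1 = -4. Stack: [-4]
LOAD_FAST b → push -2. Stack: [-4, -2]
BINARY_OP - → -4 - -2 = -2. Stack: [-2]
STORE_FAST u → u=-2. Stack: []
LOAD_FAST_LOAD_FAST u,u → push -2,-2. Stack: [-2, -2]
BINARY_OP | → -2 | -2 = -2. Stack: [-2]
LOAD_FAST a → push 12. Stack: [-2, 12]
BINARY_OP - → -2 - 12 = -14. Stack: [-14]
STORE_FAST r → r=-14. Stack: []
LOAD_FAST_LOAD_FAST b,u → push -2,-2. Stack: [-2, -2]
BINARY_OP - → -2 - -2 = 0. Stack: [0]
STORE_FAST n → n=0. Stack: []
LOAD_FAST_LOAD_FAST u,u → push -2,-2. Stack: [-2, -2]
BINARY_OP // → -2 // -2 = 1. Stack: [1]
LOAD_FAST_LOAD_FAST n,r → push 0,-14. Stack: [1, 0, -14]
BINARY_OP + → 0 + -14 = -14. Stack: [1, -14]
BINARY_OP + → 1 + -14 = -13. Stack: [-13]
STORE_FAST k → k=-13. Stack: []
LOAD_FAST_LOAD_FAST b,a → push -2,12. Stack: [-2, 12]
BINARY_OP * → -2 * 12 = -24. Stack: [-24]
LOAD_CONST → push 6. Stack: [-24, 6]
LOAD_FAST u → push -2. Stack: [-24, 6, -2]
BINARY_OP - → 6 - -2 = 8. Stack: [-24, 8]
BINARY_OP + → -24 + 8 = -16. Stack: [-16]
STORE_FAST m → m=-16. Stack: []
LOAD_FAST_LOAD_FAST m,r → push -16,-14. Stack: [-16, -14]
BINARY_OP ^ → -16 ^ -14 = 2. Stack: [2]
STORE_FAST y → y=2. Stack: []
LOAD_FAST y → push 2. Stack: [2]
RETURN_VALUE → return 2.

2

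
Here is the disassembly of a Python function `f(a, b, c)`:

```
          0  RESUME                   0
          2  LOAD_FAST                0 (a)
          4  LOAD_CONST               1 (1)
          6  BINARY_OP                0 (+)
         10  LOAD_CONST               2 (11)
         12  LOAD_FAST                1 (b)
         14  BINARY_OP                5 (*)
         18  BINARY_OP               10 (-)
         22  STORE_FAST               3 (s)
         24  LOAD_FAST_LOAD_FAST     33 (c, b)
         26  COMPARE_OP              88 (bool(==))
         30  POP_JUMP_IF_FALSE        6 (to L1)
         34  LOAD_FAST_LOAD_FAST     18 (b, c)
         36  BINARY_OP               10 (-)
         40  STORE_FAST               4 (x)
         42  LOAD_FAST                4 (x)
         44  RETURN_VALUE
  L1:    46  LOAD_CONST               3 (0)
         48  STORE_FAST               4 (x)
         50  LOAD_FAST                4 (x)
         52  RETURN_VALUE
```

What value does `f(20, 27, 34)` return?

0

LOAD_FAST a → push 20. Stack: [20]
LOAD_CONST → push 1. Stack: [20, 1]
BINARY_OP + → 20 + 1 = 21. Stack: [21]
LOAD_CONST → push 11. Stack: [21, 11]
LOAD_FAST b → push 27. Stack: [21, 11, 27]
BINARY_OP * → 11 * 27 = 297. Stack: [21, 297]
BINARY_OP - → 21 - 297 = -276. Stack: [-276]
STORE_FAST s → s=-276. Stack: []
LOAD_FAST_LOAD_FAST c,b → push 34,27. Stack: [34, 27]
COMPARE_OP bool(==) → 34 vs 27 = False. Stack: [False]
POP_JUMP_IF_FALSE → pop False; jump. Stack: []
LOAD_CONST → push 0. Stack: [0]
STORE_FAST x → x=0. Stack: []
LOAD_FAST x → push 0. Stack: [0]
RETURN_VALUE → return 0.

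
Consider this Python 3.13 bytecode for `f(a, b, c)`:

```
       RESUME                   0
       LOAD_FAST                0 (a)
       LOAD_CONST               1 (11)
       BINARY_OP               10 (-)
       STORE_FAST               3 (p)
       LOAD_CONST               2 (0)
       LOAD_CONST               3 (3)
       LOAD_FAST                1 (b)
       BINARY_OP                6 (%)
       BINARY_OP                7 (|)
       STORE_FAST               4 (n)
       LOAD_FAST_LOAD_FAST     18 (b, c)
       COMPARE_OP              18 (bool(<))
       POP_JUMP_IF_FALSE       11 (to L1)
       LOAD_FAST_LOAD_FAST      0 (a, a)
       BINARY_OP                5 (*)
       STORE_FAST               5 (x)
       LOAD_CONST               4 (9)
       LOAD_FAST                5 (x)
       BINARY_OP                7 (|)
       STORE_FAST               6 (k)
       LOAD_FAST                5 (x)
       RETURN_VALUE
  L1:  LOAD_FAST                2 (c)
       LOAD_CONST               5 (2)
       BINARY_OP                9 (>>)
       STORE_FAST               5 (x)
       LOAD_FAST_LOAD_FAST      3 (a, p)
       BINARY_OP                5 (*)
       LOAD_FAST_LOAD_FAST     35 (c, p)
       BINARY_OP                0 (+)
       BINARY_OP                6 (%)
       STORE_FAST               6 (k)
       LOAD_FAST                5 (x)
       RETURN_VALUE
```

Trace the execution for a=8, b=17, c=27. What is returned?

64

LOAD_FAST a → push 8. Stack: [8]
LOAD_CONST → push 11. Stack: [8, 11]
BINARY_OP - → 8 - 11 = -3. Stack: [-3]
STORE_FAST p → p=-3. Stack: []
LOAD_CONST → push 0. Stack: [0]
LOAD_CONST → push 3. Stack: [0, 3]
LOAD_FAST b → push 17. Stack: [0, 3, 17]
BINARY_OP % → 3 % 17 = 3. Stack: [0, 3]
BINARY_OP | → 0 | 3 = 3. Stack: [3]
STORE_FAST n → n=3. Stack: []
LOAD_FAST_LOAD_FAST b,c → push 17,27. Stack: [17, 27]
COMPARE_OP bool(<) → 17 vs 27 = True. Stack: [True]
POP_JUMP_IF_FALSE → pop True; no jump. Stack: []
LOAD_FAST_LOAD_FAST a,a → push 8,8. Stack: [8, 8]
BINARY_OP * → 8 * 8 = 64. Stack: [64]
STORE_FAST x → x=64. Stack: []
LOAD_CONST → push 9. Stack: [9]
LOAD_FAST x → push 64. Stack: [9, 64]
BINARY_OP | → 9 | 64 = 73. Stack: [73]
STORE_FAST k → k=73. Stack: []
LOAD_FAST x → push 64. Stack: [64]
RETURN_VALUE → return 64.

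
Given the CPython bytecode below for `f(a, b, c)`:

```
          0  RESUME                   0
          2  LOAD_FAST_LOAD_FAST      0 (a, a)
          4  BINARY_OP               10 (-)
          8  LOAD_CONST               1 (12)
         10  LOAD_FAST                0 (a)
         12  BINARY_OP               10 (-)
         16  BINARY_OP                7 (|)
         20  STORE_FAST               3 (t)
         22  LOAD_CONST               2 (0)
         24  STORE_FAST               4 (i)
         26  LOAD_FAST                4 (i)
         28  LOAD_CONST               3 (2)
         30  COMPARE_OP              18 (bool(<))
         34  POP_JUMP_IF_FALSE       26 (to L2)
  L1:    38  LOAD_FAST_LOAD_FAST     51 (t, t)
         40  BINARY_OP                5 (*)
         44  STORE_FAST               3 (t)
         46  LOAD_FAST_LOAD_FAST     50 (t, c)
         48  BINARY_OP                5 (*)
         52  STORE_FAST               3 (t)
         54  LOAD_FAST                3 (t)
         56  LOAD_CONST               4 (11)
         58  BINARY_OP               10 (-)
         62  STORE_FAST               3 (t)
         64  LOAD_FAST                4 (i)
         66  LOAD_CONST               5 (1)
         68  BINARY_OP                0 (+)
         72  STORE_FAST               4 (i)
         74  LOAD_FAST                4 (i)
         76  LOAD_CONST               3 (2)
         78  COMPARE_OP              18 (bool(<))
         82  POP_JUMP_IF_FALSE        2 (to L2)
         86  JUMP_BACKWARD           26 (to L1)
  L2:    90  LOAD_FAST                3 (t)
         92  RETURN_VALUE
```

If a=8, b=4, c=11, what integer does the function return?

LOAD_FAST_LOAD_FAST a,a → push 8,8. Stack: [8, 8]
BINARY_OP - → 8 - 8 = 0. Stack: [0]
LOAD_CONST → push 12. Stack: [0, 12]
LOAD_FAST a → push 8. Stack: [0, 12, 8]
BINARY_OP - → 12 - 8 = 4. Stack: [0, 4]
BINARY_OP | → 0 | 4 = 4. Stack: [4]
STORE_FAST t → t=4. Stack: []
LOAD_CONST → push 0. Stack: [0]
STORE_FAST i → i=0. Stack: []
LOAD_FAST i → push 0. Stack: [0]
LOAD_CONST → push 2. Stack: [0, 2]
COMPARE_OP bool(<) → 0 vs 2 = True. Stack: [True]
POP_JUMP_IF_FALSE → pop True; no jump. Stack: []
LOAD_FAST_LOAD_FAST t,t → push 4,4. Stack: [4, 4]
BINARY_OP * → 4 * 4 = 16. Stack: [16]
STORE_FAST t → t=16. Stack: []
LOAD_FAST_LOAD_FAST t,c → push 16,11. Stack: [16, 11]
BINARY_OP * → 16 * 11 = 176. Stack: [176]
STORE_FAST t → t=176. Stack: []
LOAD_FAST t → push 176. Stack: [176]
LOAD_CONST → push 11. Stack: [176, 11]
BINARY_OP - → 176 - 11 = 165. Stack: [165]
STORE_FAST t → t=165. Stack: []
LOAD_FAST i → push 0. Stack: [0]
LOAD_CONST → push 1. Stack: [0, 1]
BINARY_OP + → 0 + 1 = 1. Stack: [1]
STORE_FAST i → i=1. Stack: []
LOAD_FAST i → push 1. Stack: [1]
LOAD_CONST → push 2. Stack: [1, 2]
COMPARE_OP bool(<) → 1 vs 2 = True. Stack: [True]
POP_JUMP_IF_FALSE → pop True; no jump. Stack: []
LOAD_FAST_LOAD_FAST t,t → push 165,165. Stack: [165, 165]
BINARY_OP * → 165 * 165 = 27225. Stack: [27225]
STORE_FAST t → t=27225. Stack: []
LOAD_FAST_LOAD_FAST t,c → push 27225,11. Stack: [27225, 11]
BINARY_OP * → 27225 * 11 = 299475. Stack: [299475]
STORE_FAST t → t=299475. Stack: []
LOAD_FAST t → push 299475. Stack: [299475]
LOAD_CONST → push 11. Stack: [299475, 11]
BINARY_OP - → 299475 - 11 = 299464. Stack: [299464]
STORE_FAST t → t=299464. Stack: []
LOAD_FAST i → push 1. Stack: [1]
LOAD_CONST → push 1. Stack: [1, 1]
BINARY_OP + → 1 + 1 = 2. Stack: [2]
STORE_FAST i → i=2. Stack: []
LOAD_FAST i → push 2. Stack: [2]
LOAD_CONST → push 2. Stack: [2, 2]
COMPARE_OP bool(<) → 2 vs 2 = False. Stack: [False]
POP_JUMP_IF_FALSE → pop False; jump. Stack: []
LOAD_FAST t → push 299464. Stack: [299464]
RETURN_VALUE → return 299464.

299464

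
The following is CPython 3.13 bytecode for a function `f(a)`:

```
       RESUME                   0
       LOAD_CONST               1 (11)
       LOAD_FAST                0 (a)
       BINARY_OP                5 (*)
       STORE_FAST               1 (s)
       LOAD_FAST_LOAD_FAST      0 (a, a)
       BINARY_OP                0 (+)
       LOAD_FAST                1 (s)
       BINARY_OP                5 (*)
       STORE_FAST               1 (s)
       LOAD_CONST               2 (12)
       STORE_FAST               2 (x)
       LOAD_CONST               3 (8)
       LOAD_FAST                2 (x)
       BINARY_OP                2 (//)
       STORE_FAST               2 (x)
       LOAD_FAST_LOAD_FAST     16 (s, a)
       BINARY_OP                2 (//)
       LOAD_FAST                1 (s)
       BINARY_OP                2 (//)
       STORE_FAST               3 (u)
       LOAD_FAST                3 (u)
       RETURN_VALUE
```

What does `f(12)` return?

LOAD_CONST → push 11. Stack: [11]
LOAD_FAST a → push 12. Stack: [11, 12]
BINARY_OP * → 11 * 12 = 132. Stack: [132]
STORE_FAST s → s=132. Stack: []
LOAD_FAST_LOAD_FAST a,a → push 12,12. Stack: [12, 12]
BINARY_OP + → 12 + 12 = 24. Stack: [24]
LOAD_FAST s → push 132. Stack: [24, 132]
BINARY_OP * → 24 * 132 = 3168. Stack: [3168]
STORE_FAST s → s=3168. Stack: []
LOAD_CONST → push 12. Stack: [12]
STORE_FAST x → x=12. Stack: []
LOAD_CONST → push 8. Stack: [8]
LOAD_FAST x → push 12. Stack: [8, 12]
BINARY_OP // → 8 // 12 = 0. Stack: [0]
STORE_FAST x → x=0. Stack: []
LOAD_FAST_LOAD_FAST s,a → push 3168,12. Stack: [3168, 12]
BINARY_OP // → 3168 // 12 = 264. Stack: [264]
LOAD_FAST s → push 3168. Stack: [264, 3168]
BINARY_OP // → 264 // 3168 = 0. Stack: [0]
STORE_FAST u → u=0. Stack: []
LOAD_FAST u → push 0. Stack: [0]
RETURN_VALUE → return 0.

0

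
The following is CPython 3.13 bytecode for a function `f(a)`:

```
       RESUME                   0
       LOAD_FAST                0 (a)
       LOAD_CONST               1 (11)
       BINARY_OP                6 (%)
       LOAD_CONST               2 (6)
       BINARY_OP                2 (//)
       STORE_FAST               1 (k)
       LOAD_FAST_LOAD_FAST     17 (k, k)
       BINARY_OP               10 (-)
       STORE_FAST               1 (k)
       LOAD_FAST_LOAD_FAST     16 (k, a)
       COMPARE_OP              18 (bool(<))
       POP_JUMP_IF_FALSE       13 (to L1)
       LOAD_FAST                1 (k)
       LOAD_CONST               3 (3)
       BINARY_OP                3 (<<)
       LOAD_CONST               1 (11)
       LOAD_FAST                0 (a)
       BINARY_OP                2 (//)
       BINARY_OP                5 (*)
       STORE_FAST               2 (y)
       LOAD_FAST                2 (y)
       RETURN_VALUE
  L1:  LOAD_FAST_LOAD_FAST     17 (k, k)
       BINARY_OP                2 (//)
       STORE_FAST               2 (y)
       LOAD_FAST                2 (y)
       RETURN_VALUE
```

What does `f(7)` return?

LOAD_FAST a → push 7. Stack: [7]
LOAD_CONST → push 11. Stack: [7, 11]
BINARY_OP % → 7 % 11 = 7. Stack: [7]
LOAD_CONST → push 6. Stack: [7, 6]
BINARY_OP // → 7 // 6 = 1. Stack: [1]
STORE_FAST k → k=1. Stack: []
LOAD_FAST_LOAD_FAST k,k → push 1,1. Stack: [1, 1]
BINARY_OP - → 1 - 1 = 0. Stack: [0]
STORE_FAST k → k=0. Stack: []
LOAD_FAST_LOAD_FAST k,a → push 0,7. Stack: [0, 7]
COMPARE_OP bool(<) → 0 vs 7 = True. Stack: [True]
POP_JUMP_IF_FALSE → pop True; no jump. Stack: []
LOAD_FAST k → push 0. Stack: [0]
LOAD_CONST → push 3. Stack: [0, 3]
BINARY_OP << → 0 << 3 = 0. Stack: [0]
LOAD_CONST → push 11. Stack: [0, 11]
LOAD_FAST a → push 7. Stack: [0, 11, 7]
BINARY_OP // → 11 // 7 = 1. Stack: [0, 1]
BINARY_OP * → 0 * 1 = 0. Stack: [0]
STORE_FAST y → y=0. Stack: []
LOAD_FAST y → push 0. Stack: [0]
RETURN_VALUE → return 0.

0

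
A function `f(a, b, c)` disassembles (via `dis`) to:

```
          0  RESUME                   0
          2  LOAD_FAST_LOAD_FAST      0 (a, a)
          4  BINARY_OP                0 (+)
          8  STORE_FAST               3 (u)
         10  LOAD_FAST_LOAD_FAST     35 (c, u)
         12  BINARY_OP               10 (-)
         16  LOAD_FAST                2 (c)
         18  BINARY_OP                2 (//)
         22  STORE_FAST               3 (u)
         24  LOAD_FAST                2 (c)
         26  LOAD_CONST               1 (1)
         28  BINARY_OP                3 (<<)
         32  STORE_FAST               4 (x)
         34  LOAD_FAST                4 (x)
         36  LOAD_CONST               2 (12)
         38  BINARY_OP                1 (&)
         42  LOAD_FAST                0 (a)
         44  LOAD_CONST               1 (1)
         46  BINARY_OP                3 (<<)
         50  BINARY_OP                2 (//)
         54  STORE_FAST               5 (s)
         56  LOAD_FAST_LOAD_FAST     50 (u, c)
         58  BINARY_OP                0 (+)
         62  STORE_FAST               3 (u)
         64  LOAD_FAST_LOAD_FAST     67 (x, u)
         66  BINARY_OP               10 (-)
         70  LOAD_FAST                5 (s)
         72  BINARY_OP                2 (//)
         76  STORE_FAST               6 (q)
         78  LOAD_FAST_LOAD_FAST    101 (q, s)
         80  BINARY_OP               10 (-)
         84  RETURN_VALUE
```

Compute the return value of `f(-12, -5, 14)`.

LOAD_FAST_LOAD_FAST a,a → push -12,-12. Stack: [-12, -12]
BINARY_OP + → -12 + -12 = -24. Stack: [-24]
STORE_FAST u → u=-24. Stack: []
LOAD_FAST_LOAD_FAST c,u → push 14,-24. Stack: [14, -24]
BINARY_OP - → 14 - -24 = 38. Stack: [38]
LOAD_FAST c → push 14. Stack: [38, 14]
BINARY_OP // → 38 // 14 = 2. Stack: [2]
STORE_FAST u → u=2. Stack: []
LOAD_FAST c → push 14. Stack: [14]
LOAD_CONST → push 1. Stack: [14, 1]
BINARY_OP << → 14 << 1 = 28. Stack: [28]
STORE_FAST x → x=28. Stack: []
LOAD_FAST x → push 28. Stack: [28]
LOAD_CONST → push 12. Stack: [28, 12]
BINARY_OP & → 28 & 12 = 12. Stack: [12]
LOAD_FAST a → push -12. Stack: [12, -12]
LOAD_CONST → push 1. Stack: [12, -12, 1]
BINARY_OP << → -12 << 1 = -24. Stack: [12, -24]
BINARY_OP // → 12 // -24 = -1. Stack: [-1]
STORE_FAST s → s=-1. Stack: []
LOAD_FAST_LOAD_FAST u,c → push 2,14. Stack: [2, 14]
BINARY_OP + → 2 + 14 = 16. Stack: [16]
STORE_FAST u → u=16. Stack: []
LOAD_FAST_LOAD_FAST x,u → push 28,16. Stack: [28, 16]
BINARY_OP - → 28 - 16 = 12. Stack: [12]
LOAD_FAST s → push -1. Stack: [12, -1]
BINARY_OP // → 12 // -1 = -12. Stack: [-12]
STORE_FAST q → q=-12. Stack: []
LOAD_FAST_LOAD_FAST q,s → push -12,-1. Stack: [-12, -1]
BINARY_OP - → -12 - -1 = -11. Stack: [-11]
RETURN_VALUE → return -11.

-11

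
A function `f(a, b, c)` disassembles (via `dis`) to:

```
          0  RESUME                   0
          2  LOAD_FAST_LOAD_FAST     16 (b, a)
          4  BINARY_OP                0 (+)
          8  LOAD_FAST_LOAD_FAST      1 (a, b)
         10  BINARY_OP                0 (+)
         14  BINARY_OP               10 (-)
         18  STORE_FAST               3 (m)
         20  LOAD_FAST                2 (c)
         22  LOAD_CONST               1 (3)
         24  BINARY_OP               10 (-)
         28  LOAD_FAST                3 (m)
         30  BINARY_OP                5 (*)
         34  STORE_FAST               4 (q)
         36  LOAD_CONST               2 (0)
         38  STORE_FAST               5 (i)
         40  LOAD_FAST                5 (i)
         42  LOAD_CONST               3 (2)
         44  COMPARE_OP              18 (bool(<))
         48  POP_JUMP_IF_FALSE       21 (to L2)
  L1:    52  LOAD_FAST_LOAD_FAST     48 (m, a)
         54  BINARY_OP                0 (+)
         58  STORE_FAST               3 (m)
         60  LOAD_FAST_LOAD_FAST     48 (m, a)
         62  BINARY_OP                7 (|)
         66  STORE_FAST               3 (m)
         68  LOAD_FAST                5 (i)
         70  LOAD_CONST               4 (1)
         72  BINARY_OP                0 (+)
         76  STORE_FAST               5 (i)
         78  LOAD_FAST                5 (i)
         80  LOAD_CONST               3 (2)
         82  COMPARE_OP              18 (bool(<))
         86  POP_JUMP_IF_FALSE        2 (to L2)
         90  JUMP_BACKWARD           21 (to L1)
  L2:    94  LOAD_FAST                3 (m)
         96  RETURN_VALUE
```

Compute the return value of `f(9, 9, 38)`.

LOAD_FAST_LOAD_FAST b,a → push 9,9. Stack: [9, 9]
BINARY_OP + → 9 + 9 = 18. Stack: [18]
LOAD_FAST_LOAD_FAST a,b → push 9,9. Stack: [18, 9, 9]
BINARY_OP + → 9 + 9 = 18. Stack: [18, 18]
BINARY_OP - → 18 - 18 = 0. Stack: [0]
STORE_FAST m → m=0. Stack: []
LOAD_FAST c → push 38. Stack: [38]
LOAD_CONST → push 3. Stack: [38, 3]
BINARY_OP - → 38 - 3 = 35. Stack: [35]
LOAD_FAST m → push 0. Stack: [35, 0]
BINARY_OP * → 35 * 0 = 0. Stack: [0]
STORE_FAST q → q=0. Stack: []
LOAD_CONST → push 0. Stack: [0]
STORE_FAST i → i=0. Stack: []
LOAD_FAST i → push 0. Stack: [0]
LOAD_CONST → push 2. Stack: [0, 2]
COMPARE_OP bool(<) → 0 vs 2 = True. Stack: [True]
POP_JUMP_IF_FALSE → pop True; no jump. Stack: []
LOAD_FAST_LOAD_FAST m,a → push 0,9. Stack: [0, 9]
BINARY_OP + → 0 + 9 = 9. Stack: [9]
STORE_FAST m → m=9. Stack: []
LOAD_FAST_LOAD_FAST m,a → push 9,9. Stack: [9, 9]
BINARY_OP | → 9 | 9 = 9. Stack: [9]
STORE_FAST m → m=9. Stack: []
LOAD_FAST i → push 0. Stack: [0]
LOAD_CONST → push 1. Stack: [0, 1]
BINARY_OP + → 0 + 1 = 1. Stack: [1]
STORE_FAST i → i=1. Stack: []
LOAD_FAST i → push 1. Stack: [1]
LOAD_CONST → push 2. Stack: [1, 2]
COMPARE_OP bool(<) → 1 vs 2 = True. Stack: [True]
POP_JUMP_IF_FALSE → pop True; no jump. Stack: []
LOAD_FAST_LOAD_FAST m,a → push 9,9. Stack: [9, 9]
BINARY_OP + → 9 + 9 = 18. Stack: [18]
STORE_FAST m → m=18. Stack: []
LOAD_FAST_LOAD_FAST m,a → push 18,9. Stack: [18, 9]
BINARY_OP | → 18 | 9 = 27. Stack: [27]
STORE_FAST m → m=27. Stack: []
LOAD_FAST i → push 1. Stack: [1]
LOAD_CONST → push 1. Stack: [1, 1]
BINARY_OP + → 1 + 1 = 2. Stack: [2]
STORE_FAST i → i=2. Stack: []
LOAD_FAST i → push 2. Stack: [2]
LOAD_CONST → push 2. Stack: [2, 2]
COMPARE_OP bool(<) → 2 vs 2 = False. Stack: [False]
POP_JUMP_IF_FALSE → pop False; jump. Stack: []
LOAD_FAST m → push 27. Stack: [27]
RETURN_VALUE → return 27.

27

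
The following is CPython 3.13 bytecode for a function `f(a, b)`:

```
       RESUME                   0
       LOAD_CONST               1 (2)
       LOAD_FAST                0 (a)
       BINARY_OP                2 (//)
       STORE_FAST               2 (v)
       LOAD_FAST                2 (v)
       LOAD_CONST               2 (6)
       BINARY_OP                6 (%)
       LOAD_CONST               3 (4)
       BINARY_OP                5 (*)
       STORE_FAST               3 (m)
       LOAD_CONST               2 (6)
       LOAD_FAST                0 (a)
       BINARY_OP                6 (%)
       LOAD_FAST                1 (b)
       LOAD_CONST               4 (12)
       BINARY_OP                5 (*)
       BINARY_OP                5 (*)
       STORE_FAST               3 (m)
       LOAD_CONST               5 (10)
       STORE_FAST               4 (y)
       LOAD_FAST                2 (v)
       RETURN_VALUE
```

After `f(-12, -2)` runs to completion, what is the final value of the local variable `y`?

10

LOAD_CONST → push 2. Stack: [2]
LOAD_FAST a → push -12. Stack: [2, -12]
BINARY_OP // → 2 // -12 = -1. Stack: [-1]
STORE_FAST v → v=-1. Stack: []
LOAD_FAST v → push -1. Stack: [-1]
LOAD_CONST → push 6. Stack: [-1, 6]
BINARY_OP % → -1 % 6 = 5. Stack: [5]
LOAD_CONST → push 4. Stack: [5, 4]
BINARY_OP * → 5 * 4 = 20. Stack: [20]
STORE_FAST m → m=20. Stack: []
LOAD_CONST → push 6. Stack: [6]
LOAD_FAST a → push -12. Stack: [6, -12]
BINARY_OP % → 6 % -12 = -6. Stack: [-6]
LOAD_FAST b → push -2. Stack: [-6, -2]
LOAD_CONST → push 12. Stack: [-6, -2, 12]
BINARY_OP * → -2 * 12 = -24. Stack: [-6, -24]
BINARY_OP * → -6 * -24 = 144. Stack: [144]
STORE_FAST m → m=144. Stack: []
LOAD_CONST → push 10. Stack: [10]
STORE_FAST y → y=10. Stack: []
LOAD_FAST v → push -1. Stack: [-1]
RETURN_VALUE → return -1.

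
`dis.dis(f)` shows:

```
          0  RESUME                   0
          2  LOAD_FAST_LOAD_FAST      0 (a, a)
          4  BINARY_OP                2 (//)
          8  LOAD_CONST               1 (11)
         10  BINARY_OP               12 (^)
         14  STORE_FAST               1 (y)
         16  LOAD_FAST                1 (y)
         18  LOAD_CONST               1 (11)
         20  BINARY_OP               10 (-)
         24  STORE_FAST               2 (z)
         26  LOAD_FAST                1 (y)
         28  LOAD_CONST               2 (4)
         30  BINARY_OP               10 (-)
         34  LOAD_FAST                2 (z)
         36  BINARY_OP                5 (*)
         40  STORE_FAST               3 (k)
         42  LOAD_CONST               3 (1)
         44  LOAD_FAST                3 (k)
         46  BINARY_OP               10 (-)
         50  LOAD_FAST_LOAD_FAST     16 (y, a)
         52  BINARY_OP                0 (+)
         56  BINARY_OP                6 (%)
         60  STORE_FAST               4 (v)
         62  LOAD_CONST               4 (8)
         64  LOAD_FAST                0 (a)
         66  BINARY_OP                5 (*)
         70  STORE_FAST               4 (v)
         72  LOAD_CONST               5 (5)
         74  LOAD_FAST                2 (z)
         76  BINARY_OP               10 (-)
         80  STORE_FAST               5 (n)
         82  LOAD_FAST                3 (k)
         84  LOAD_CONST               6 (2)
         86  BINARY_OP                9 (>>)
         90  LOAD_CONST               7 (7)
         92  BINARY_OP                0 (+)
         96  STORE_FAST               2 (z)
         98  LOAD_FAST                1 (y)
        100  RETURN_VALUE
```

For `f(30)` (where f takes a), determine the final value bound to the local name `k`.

-6

LOAD_FAST_LOAD_FAST a,a → push 30,30. Stack: [30, 30]
BINARY_OP // → 30 // 30 = 1. Stack: [1]
LOAD_CONST → push 11. Stack: [1, 11]
BINARY_OP ^ → 1 ^ 11 = 10. Stack: [10]
STORE_FAST y → y=10. Stack: []
LOAD_FAST y → push 10. Stack: [10]
LOAD_CONST → push 11. Stack: [10, 11]
BINARY_OP - → 10 - 11 = -1. Stack: [-1]
STORE_FAST z → z=-1. Stack: []
LOAD_FAST y → push 10. Stack: [10]
LOAD_CONST → push 4. Stack: [10, 4]
BINARY_OP - → 10 - 4 = 6. Stack: [6]
LOAD_FAST z → push -1. Stack: [6, -1]
BINARY_OP * → 6 * -1 = -6. Stack: [-6]
STORE_FAST k → k=-6. Stack: []
LOAD_CONST → push 1. Stack: [1]
LOAD_FAST k → push -6. Stack: [1, -6]
BINARY_OP - → 1 - -6 = 7. Stack: [7]
LOAD_FAST_LOAD_FAST y,a → push 10,30. Stack: [7, 10, 30]
BINARY_OP + → 10 + 30 = 40. Stack: [7, 40]
BINARY_OP % → 7 % 40 = 7. Stack: [7]
STORE_FAST v → v=7. Stack: []
LOAD_CONST → push 8. Stack: [8]
LOAD_FAST a → push 30. Stack: [8, 30]
BINARY_OP * → 8 * 30 = 240. Stack: [240]
STORE_FAST v → v=240. Stack: []
LOAD_CONST → push 5. Stack: [5]
LOAD_FAST z → push -1. Stack: [5, -1]
BINARY_OP - → 5 - -1 = 6. Stack: [6]
STORE_FAST n → n=6. Stack: []
LOAD_FAST k → push -6. Stack: [-6]
LOAD_CONST → push 2. Stack: [-6, 2]
BINARY_OP >> → -6 >> 2 = -2. Stack: [-2]
LOAD_CONST → push 7. Stack: [-2, 7]
BINARY_OP + → -2 + 7 = 5. Stack: [5]
STORE_FAST z → z=5. Stack: []
LOAD_FAST y → push 10. Stack: [10]
RETURN_VALUE → return 10.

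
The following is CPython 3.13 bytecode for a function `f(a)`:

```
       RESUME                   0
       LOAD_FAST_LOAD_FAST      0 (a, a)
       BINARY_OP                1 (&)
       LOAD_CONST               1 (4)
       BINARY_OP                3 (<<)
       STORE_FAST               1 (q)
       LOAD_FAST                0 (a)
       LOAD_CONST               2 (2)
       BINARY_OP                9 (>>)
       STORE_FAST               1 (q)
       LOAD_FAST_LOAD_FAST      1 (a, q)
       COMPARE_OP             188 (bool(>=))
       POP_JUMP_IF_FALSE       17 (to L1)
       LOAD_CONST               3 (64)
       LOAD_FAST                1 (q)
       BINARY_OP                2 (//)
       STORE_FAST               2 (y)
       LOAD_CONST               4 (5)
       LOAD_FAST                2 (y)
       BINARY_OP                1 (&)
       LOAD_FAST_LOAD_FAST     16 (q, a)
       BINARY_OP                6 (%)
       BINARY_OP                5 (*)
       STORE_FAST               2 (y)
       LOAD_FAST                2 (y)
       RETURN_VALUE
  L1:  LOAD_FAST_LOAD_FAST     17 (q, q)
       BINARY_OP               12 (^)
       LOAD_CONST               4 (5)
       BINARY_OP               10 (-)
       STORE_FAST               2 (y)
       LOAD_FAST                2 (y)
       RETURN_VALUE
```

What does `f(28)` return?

7

LOAD_FAST_LOAD_FAST a,a → push 28,28. Stack: [28, 28]
BINARY_OP & → 28 & 28 = 28. Stack: [28]
LOAD_CONST → push 4. Stack: [28, 4]
BINARY_OP << → 28 << 4 = 448. Stack: [448]
STORE_FAST q → q=448. Stack: []
LOAD_FAST a → push 28. Stack: [28]
LOAD_CONST → push 2. Stack: [28, 2]
BINARY_OP >> → 28 >> 2 = 7. Stack: [7]
STORE_FAST q → q=7. Stack: []
LOAD_FAST_LOAD_FAST a,q → push 28,7. Stack: [28, 7]
COMPARE_OP bool(>=) → 28 vs 7 = True. Stack: [True]
POP_JUMP_IF_FALSE → pop True; no jump. Stack: []
LOAD_CONST → push 64. Stack: [64]
LOAD_FAST q → push 7. Stack: [64, 7]
BINARY_OP // → 64 // 7 = 9. Stack: [9]
STORE_FAST y → y=9. Stack: []
LOAD_CONST → push 5. Stack: [5]
LOAD_FAST y → push 9. Stack: [5, 9]
BINARY_OP & → 5 & 9 = 1. Stack: [1]
LOAD_FAST_LOAD_FAST q,a → push 7,28. Stack: [1, 7, 28]
BINARY_OP % → 7 % 28 = 7. Stack: [1, 7]
BINARY_OP * → 1 * 7 = 7. Stack: [7]
STORE_FAST y → y=7. Stack: []
LOAD_FAST y → push 7. Stack: [7]
RETURN_VALUE → return 7.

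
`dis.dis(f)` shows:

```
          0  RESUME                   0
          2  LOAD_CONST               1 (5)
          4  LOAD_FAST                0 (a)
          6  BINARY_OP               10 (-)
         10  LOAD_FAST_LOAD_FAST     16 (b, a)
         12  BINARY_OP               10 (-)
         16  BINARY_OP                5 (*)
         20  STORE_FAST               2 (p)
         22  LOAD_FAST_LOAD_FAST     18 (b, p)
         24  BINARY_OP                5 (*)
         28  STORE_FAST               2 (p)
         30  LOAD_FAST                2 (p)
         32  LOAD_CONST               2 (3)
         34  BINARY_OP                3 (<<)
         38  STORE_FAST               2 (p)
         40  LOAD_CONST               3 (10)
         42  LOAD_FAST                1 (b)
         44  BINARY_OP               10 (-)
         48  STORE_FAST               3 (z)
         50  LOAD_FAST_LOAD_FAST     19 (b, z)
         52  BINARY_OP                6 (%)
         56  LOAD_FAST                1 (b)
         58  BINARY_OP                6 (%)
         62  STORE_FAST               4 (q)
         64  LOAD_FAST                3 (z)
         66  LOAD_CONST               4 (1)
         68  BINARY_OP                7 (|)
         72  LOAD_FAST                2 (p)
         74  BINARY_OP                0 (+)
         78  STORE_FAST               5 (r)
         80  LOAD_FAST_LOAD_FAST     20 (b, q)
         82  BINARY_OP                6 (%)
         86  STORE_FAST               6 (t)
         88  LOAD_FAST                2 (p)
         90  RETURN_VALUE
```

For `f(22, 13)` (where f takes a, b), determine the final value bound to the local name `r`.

15909

LOAD_CONST → push 5. Stack: [5]
LOAD_FAST a → push 22. Stack: [5, 22]
BINARY_OP - → 5 - 22 = -17. Stack: [-17]
LOAD_FAST_LOAD_FAST b,a → push 13,22. Stack: [-17, 13, 22]
BINARY_OP - → 13 - 22 = -9. Stack: [-17, -9]
BINARY_OP * → -17 * -9 = 153. Stack: [153]
STORE_FAST p → p=153. Stack: []
LOAD_FAST_LOAD_FAST b,p → push 13,153. Stack: [13, 153]
BINARY_OP * → 13 * 153 = 1989. Stack: [1989]
STORE_FAST p → p=1989. Stack: []
LOAD_FAST p → push 1989. Stack: [1989]
LOAD_CONST → push 3. Stack: [1989, 3]
BINARY_OP << → 1989 << 3 = 15912. Stack: [15912]
STORE_FAST p → p=15912. Stack: []
LOAD_CONST → push 10. Stack: [10]
LOAD_FAST b → push 13. Stack: [10, 13]
BINARY_OP - → 10 - 13 = -3. Stack: [-3]
STORE_FAST z → z=-3. Stack: []
LOAD_FAST_LOAD_FAST b,z → push 13,-3. Stack: [13, -3]
BINARY_OP % → 13 % -3 = -2. Stack: [-2]
LOAD_FAST b → push 13. Stack: [-2, 13]
BINARY_OP % → -2 % 13 = 11. Stack: [11]
STORE_FAST q → q=11. Stack: []
LOAD_FAST z → push -3. Stack: [-3]
LOAD_CONST → push 1. Stack: [-3, 1]
BINARY_OP | → -3 | 1 = -3. Stack: [-3]
LOAD_FAST p → push 15912. Stack: [-3, 15912]
BINARY_OP + → -3 + 15912 = 15909. Stack: [15909]
STORE_FAST r → r=15909. Stack: []
LOAD_FAST_LOAD_FAST b,q → push 13,11. Stack: [13, 11]
BINARY_OP % → 13 % 11 = 2. Stack: [2]
STORE_FAST t → t=2. Stack: []
LOAD_FAST p → push 15912. Stack: [15912]
RETURN_VALUE → return 15912.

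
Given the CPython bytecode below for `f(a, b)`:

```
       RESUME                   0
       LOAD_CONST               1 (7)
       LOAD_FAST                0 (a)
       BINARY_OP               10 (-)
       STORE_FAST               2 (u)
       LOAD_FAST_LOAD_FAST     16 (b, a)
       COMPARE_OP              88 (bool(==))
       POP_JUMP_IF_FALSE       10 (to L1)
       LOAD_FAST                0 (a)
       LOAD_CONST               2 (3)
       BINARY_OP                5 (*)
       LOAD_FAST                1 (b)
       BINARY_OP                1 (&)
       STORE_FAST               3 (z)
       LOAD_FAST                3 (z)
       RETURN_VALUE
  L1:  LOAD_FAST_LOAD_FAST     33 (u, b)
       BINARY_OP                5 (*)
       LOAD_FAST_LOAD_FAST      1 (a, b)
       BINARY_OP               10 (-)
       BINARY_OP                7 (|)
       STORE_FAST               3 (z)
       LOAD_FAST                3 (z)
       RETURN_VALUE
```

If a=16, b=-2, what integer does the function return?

18

LOAD_CONST → push 7. Stack: [7]
LOAD_FAST a → push 16. Stack: [7, 16]
BINARY_OP - → 7 - 16 = -9. Stack: [-9]
STORE_FAST u → u=-9. Stack: []
LOAD_FAST_LOAD_FAST b,a → push -2,16. Stack: [-2, 16]
COMPARE_OP bool(==) → -2 vs 16 = False. Stack: [False]
POP_JUMP_IF_FALSE → pop False; jump. Stack: []
LOAD_FAST_LOAD_FAST u,b → push -9,-2. Stack: [-9, -2]
BINARY_OP * → -9 * -2 = 18. Stack: [18]
LOAD_FAST_LOAD_FAST a,b → push 16,-2. Stack: [18, 16, -2]
BINARY_OP - → 16 - -2 = 18. Stack: [18, 18]
BINARY_OP | → 18 | 18 = 18. Stack: [18]
STORE_FAST z → z=18. Stack: []
LOAD_FAST z → push 18. Stack: [18]
RETURN_VALUE → return 18.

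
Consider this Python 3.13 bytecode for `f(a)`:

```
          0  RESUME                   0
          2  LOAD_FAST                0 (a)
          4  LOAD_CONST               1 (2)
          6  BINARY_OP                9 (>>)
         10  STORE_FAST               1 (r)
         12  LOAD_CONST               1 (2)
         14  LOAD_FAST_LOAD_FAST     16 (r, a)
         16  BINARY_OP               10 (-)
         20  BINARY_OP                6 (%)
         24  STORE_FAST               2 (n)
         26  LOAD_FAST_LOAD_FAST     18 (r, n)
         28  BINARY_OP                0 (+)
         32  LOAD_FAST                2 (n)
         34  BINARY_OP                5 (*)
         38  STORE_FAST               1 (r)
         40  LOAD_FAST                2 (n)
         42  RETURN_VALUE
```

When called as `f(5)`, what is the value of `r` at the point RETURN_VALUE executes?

LOAD_FAST a → push 5. Stack: [5]
LOAD_CONST → push 2. Stack: [5, 2]
BINARY_OP >> → 5 >> 2 = 1. Stack: [1]
STORE_FAST r → r=1. Stack: []
LOAD_CONST → push 2. Stack: [2]
LOAD_FAST_LOAD_FAST r,a → push 1,5. Stack: [2, 1, 5]
BINARY_OP - → 1 - 5 = -4. Stack: [2, -4]
BINARY_OP % → 2 % -4 = -2. Stack: [-2]
STORE_FAST n → n=-2. Stack: []
LOAD_FAST_LOAD_FAST r,n → push 1,-2. Stack: [1, -2]
BINARY_OP + → 1 + -2 = -1. Stack: [-1]
LOAD_FAST n → push -2. Stack: [-1, -2]
BINARY_OP * → -1 * -2 = 2. Stack: [2]
STORE_FAST r → r=2. Stack: []
LOAD_FAST n → push -2. Stack: [-2]
RETURN_VALUE → return -2.

2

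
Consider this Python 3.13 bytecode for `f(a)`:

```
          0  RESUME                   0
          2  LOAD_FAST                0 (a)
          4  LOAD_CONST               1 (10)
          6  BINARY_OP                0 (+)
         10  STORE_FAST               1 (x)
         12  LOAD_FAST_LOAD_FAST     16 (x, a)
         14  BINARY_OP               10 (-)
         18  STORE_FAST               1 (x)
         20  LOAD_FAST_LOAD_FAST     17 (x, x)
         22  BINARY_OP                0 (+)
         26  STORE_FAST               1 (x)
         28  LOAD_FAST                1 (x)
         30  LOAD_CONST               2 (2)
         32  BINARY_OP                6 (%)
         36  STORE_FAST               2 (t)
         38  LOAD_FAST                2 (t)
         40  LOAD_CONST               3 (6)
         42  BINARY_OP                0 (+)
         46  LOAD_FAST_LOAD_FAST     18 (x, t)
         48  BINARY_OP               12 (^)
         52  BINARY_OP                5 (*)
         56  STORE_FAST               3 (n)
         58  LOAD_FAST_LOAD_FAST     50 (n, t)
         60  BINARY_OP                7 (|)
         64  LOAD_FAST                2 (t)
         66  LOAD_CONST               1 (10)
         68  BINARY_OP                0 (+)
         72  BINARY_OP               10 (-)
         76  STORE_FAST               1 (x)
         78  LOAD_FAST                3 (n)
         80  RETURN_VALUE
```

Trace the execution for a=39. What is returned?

120

LOAD_FAST a → push 39. Stack: [39]
LOAD_CONST → push 10. Stack: [39, 10]
BINARY_OP + → 39 + 10 = 49. Stack: [49]
STORE_FAST x → x=49. Stack: []
LOAD_FAST_LOAD_FAST x,a → push 49,39. Stack: [49, 39]
BINARY_OP - → 49 - 39 = 10. Stack: [10]
STORE_FAST x → x=10. Stack: []
LOAD_FAST_LOAD_FAST x,x → push 10,10. Stack: [10, 10]
BINARY_OP + → 10 + 10 = 20. Stack: [20]
STORE_FAST x → x=20. Stack: []
LOAD_FAST x → push 20. Stack: [20]
LOAD_CONST → push 2. Stack: [20, 2]
BINARY_OP % → 20 % 2 = 0. Stack: [0]
STORE_FAST t → t=0. Stack: []
LOAD_FAST t → push 0. Stack: [0]
LOAD_CONST → push 6. Stack: [0, 6]
BINARY_OP + → 0 + 6 = 6. Stack: [6]
LOAD_FAST_LOAD_FAST x,t → push 20,0. Stack: [6, 20, 0]
BINARY_OP ^ → 20 ^ 0 = 20. Stack: [6, 20]
BINARY_OP * → 6 * 20 = 120. Stack: [120]
STORE_FAST n → n=120. Stack: []
LOAD_FAST_LOAD_FAST n,t → push 120,0. Stack: [120, 0]
BINARY_OP | → 120 | 0 = 120. Stack: [120]
LOAD_FAST t → push 0. Stack: [120, 0]
LOAD_CONST → push 10. Stack: [120, 0, 10]
BINARY_OP + → 0 + 10 = 10. Stack: [120, 10]
BINARY_OP - → 120 - 10 = 110. Stack: [110]
STORE_FAST x → x=110. Stack: []
LOAD_FAST n → push 120. Stack: [120]
RETURN_VALUE → return 120.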